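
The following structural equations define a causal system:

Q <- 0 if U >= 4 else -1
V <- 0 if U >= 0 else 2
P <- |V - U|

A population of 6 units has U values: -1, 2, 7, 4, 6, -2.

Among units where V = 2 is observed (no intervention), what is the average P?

E[P|V=2] averages over only the 2 units with V=2 (U = -1, -2): P = 3, 4, mean 3.5.

3.5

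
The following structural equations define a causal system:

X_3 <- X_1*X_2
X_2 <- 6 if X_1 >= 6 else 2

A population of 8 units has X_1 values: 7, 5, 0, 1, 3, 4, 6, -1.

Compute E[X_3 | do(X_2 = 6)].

do(X_2=6) breaks X_2's dependence on X_1. With X_2=6 fixed, X_3 across the units is 42, 30, 0, 6, 18, 24, 36, -6, mean 18.75.

18.75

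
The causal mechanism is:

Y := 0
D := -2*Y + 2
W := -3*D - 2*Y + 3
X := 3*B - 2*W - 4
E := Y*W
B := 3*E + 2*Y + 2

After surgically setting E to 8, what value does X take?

Under do(E=8), the mechanism E := Y*W is discarded; E is fixed at 8.
D = -2*Y + 2  [with Y=0]  = 2
W = -3*D - 2*Y + 3  [with D=2, Y=0]  = -3
B = 3*E + 2*Y + 2  [with E=8, Y=0]  = 26
X = 3*B - 2*W - 4  [with B=26, W=-3]  = 80

80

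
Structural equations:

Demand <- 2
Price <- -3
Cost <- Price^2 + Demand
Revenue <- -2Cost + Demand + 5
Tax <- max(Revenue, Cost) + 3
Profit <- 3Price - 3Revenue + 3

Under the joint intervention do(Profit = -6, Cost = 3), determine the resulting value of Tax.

Under do(Profit = -6, Cost = 3), each intervened variable's structural equation is replaced by its fixed value.
Revenue = -2Cost + Demand + 5  [with Cost=3, Demand=2]  = 1
Tax = max(Revenue, Cost) + 3  [with Revenue=1, Cost=3]  = 6

6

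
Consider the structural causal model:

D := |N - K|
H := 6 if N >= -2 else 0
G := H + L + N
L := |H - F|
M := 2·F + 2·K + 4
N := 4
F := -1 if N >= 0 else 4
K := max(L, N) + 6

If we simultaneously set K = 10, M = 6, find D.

6

Under do(K = 10, M = 6), each intervened variable's structural equation is replaced by its fixed value.
D = |N - K|  [with N=4, K=10]  = 6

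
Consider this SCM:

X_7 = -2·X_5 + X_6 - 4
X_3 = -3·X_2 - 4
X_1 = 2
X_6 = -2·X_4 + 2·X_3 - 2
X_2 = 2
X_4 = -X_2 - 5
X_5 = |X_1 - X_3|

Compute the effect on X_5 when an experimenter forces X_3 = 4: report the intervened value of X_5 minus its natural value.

do(X_3=4) replaces the equation X_3 = -3·X_2 - 4 with the constant X_3 = 4.
X_5 = |X_1 - X_3|  [with X_1=2, X_3=4]  = 2
Without intervention: X_3 = -3·X_2 - 4  [with X_2=2]  = -10; X_5 = |X_1 - X_3|  [with X_1=2, X_3=-10]  = 12.
Change = 2 − 12 = -10.

-10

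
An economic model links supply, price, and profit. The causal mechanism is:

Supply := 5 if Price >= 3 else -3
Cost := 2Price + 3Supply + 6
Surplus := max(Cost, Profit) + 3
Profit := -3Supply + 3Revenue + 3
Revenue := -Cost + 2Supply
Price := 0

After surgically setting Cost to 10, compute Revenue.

-16

The intervention breaks the incoming arrows to Cost: Cost := 2Price + 3Supply + 6 no longer applies, and Cost = 10.
Supply = 5 if Price >= 3 else -3  [with Price=0]  = -3
Revenue = -Cost + 2Supply  [with Cost=10, Supply=-3]  = -16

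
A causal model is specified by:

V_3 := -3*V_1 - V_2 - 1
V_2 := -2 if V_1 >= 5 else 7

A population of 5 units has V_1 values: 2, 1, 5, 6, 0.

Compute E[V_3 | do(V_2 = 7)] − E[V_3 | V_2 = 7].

-5.4

Under do(V_2=7), V_2's equation is replaced by V_2=7 for every unit. Per-unit V_3: -14, -11, -23, -26, -8. Mean = -16.4.
Observing V_2=7 restricts to units where V_2's equation naturally yields 7: V_1 ∈ {2, 1, 0}. In that subpopulation V_3 = -14, -11, -8, mean -11.
Difference = -16.4 − (-11) = -5.4.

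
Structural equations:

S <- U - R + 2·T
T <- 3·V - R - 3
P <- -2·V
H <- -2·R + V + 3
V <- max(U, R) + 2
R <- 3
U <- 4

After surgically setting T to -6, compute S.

-11

The intervention breaks the incoming arrows to T: T <- 3·V - R - 3 no longer applies, and T = -6.
S = U - R + 2·T  [with U=4, R=3, T=-6]  = -11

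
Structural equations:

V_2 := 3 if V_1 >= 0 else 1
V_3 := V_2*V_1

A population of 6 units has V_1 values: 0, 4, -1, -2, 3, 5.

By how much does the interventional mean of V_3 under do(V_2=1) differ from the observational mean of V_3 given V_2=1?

3

Under do(V_2=1), V_2's equation is replaced by V_2=1 for every unit. Per-unit V_3: 0, 4, -1, -2, 3, 5. Mean = 1.5.
E[V_3|V_2=1] averages over only the 2 units with V_2=1 (V_1 = -1, -2): V_3 = -1, -2, mean -1.5.
Difference = 1.5 − (-1.5) = 3.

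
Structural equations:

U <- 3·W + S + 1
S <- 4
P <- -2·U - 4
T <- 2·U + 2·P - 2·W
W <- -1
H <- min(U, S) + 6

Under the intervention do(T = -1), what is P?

-8

do(T=-1) replaces the equation T <- 2·U + 2·P - 2·W with the constant T = -1.
Since P is not a descendant of the intervened variable, it is unaffected.
U = 3·W + S + 1  [with W=-1, S=4]  = 2
P = -2·U - 4  [with U=2]  = -8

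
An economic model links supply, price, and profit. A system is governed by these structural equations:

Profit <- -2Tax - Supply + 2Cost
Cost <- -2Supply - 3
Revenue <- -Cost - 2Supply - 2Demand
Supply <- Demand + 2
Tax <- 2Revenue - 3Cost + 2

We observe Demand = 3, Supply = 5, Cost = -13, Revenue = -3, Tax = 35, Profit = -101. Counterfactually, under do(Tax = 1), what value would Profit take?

The intervention breaks the incoming arrows to Tax: Tax <- 2Revenue - 3Cost + 2 no longer applies, and Tax = 1.
Supply = Demand + 2  [with Demand=3]  = 5
Cost = -2Supply - 3  [with Supply=5]  = -13
Profit = -2Tax - Supply + 2Cost  [with Tax=1, Supply=5, Cost=-13]  = -33

-33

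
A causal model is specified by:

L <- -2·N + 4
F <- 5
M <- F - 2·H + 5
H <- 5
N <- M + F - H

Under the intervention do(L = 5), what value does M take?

do(L=5) replaces the equation L <- -2·N + 4 with the constant L = 5.
M is not downstream of the intervention, so its value is determined by the original equations.
M = F - 2·H + 5  [with F=5, H=5]  = 0

0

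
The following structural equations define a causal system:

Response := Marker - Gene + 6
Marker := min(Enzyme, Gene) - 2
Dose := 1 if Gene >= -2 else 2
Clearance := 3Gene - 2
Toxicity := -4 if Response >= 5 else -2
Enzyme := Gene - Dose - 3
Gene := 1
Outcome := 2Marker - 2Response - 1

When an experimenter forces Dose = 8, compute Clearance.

1

Under do(Dose=8), the mechanism Dose := 1 if Gene >= -2 else 2 is discarded; Dose is fixed at 8.
No directed path runs from Dose to Clearance, so Clearance keeps its natural value.
Clearance = 3Gene - 2  [with Gene=1]  = 1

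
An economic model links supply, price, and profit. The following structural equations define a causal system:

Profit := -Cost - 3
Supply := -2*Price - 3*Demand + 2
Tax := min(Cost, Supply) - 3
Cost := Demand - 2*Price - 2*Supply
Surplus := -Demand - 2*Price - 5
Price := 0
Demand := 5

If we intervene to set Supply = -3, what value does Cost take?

11

The intervention breaks the incoming arrows to Supply: Supply := -2*Price - 3*Demand + 2 no longer applies, and Supply = -3.
Cost = Demand - 2*Price - 2*Supply  [with Demand=5, Price=0, Supply=-3]  = 11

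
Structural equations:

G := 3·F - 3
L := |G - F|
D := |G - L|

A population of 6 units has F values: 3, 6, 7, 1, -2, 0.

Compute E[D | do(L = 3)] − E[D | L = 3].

4

Every unit gets L=3 under the intervention. D values become 3, 12, 15, 3, 12, 6; E[D|do(L=3)] = 8.5.
E[D|L=3] averages over only the 2 units with L=3 (F = 3, 0): D = 3, 6, mean 4.5.
Difference = 8.5 − 4.5 = 4.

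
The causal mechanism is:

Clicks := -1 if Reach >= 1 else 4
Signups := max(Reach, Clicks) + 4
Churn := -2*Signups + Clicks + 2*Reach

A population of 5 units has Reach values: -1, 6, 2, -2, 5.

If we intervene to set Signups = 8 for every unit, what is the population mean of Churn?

-11

The intervention sets Signups=8 in all 5 units regardless of Reach. Recomputing Churn per unit gives -14, -5, -13, -16, -7; average -11.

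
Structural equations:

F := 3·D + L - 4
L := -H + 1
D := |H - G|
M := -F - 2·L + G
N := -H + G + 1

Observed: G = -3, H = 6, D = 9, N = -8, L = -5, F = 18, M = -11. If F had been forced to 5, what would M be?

Intervening sets F = 5 and removes its equation (F := 3·D + L - 4).
L = -H + 1  [with H=6]  = -5
M = -F - 2·L + G  [with F=5, L=-5, G=-3]  = 2

2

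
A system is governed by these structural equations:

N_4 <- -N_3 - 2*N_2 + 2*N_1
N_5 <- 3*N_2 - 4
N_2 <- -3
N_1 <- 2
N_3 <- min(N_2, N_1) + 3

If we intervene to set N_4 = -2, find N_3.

0

Under do(N_4=-2), the mechanism N_4 <- -N_3 - 2*N_2 + 2*N_1 is discarded; N_4 is fixed at -2.
Since N_3 is not a descendant of the intervened variable, it is unaffected.
N_3 = min(N_2, N_1) + 3  [with N_2=-3, N_1=2]  = 0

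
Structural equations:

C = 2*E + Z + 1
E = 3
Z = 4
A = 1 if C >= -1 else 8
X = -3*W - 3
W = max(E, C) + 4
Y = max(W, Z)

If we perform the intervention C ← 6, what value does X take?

The intervention breaks the incoming arrows to C: C = 2*E + Z + 1 no longer applies, and C = 6.
W = max(E, C) + 4  [with E=3, C=6]  = 10
X = -3*W - 3  [with W=10]  = -33

-33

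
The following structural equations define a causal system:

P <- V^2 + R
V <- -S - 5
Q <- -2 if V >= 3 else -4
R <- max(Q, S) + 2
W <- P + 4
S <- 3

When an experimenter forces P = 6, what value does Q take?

-4

do(P=6) replaces the equation P <- V^2 + R with the constant P = 6.
Q is not downstream of the intervention, so its value is determined by the original equations.
V = -S - 5  [with S=3]  = -8
Q = -2 if V >= 3 else -4  [with V=-8]  = -4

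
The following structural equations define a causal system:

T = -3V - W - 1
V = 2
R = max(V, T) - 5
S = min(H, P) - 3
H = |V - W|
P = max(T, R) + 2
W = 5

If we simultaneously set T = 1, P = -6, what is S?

-9

Under do(T = 1, P = -6), each intervened variable's structural equation is replaced by its fixed value.
H = |V - W|  [with V=2, W=5]  = 3
S = min(H, P) - 3  [with H=3, P=-6]  = -9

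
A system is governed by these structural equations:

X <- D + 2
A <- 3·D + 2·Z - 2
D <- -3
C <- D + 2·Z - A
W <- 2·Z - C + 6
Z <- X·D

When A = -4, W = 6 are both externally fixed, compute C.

7

Setting A = -4, W = 6 by intervention discards those variables' equations.
X = D + 2  [with D=-3]  = -1
Z = X·D  [with X=-1, D=-3]  = 3
C = D + 2·Z - A  [with D=-3, Z=3, A=-4]  = 7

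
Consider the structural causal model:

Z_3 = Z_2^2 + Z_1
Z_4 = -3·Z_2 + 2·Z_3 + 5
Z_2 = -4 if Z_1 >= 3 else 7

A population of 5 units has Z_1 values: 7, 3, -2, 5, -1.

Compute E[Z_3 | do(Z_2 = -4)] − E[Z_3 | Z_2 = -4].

-2.6

The intervention sets Z_2=-4 in all 5 units regardless of Z_1. Recomputing Z_3 per unit gives 23, 19, 14, 21, 15; average 18.4.
Conditioning on Z_2=-4 selects the 3 unit(s) with Z_1 ∈ {7, 3, 5}. Their Z_3 values: 23, 19, 21. Mean = 21.
Difference = 18.4 − 21 = -2.6.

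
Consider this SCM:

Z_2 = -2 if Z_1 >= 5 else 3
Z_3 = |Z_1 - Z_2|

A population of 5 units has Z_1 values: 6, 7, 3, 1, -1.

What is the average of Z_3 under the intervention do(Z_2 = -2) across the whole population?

The intervention sets Z_2=-2 in all 5 units regardless of Z_1. Recomputing Z_3 per unit gives 8, 9, 5, 3, 1; average 5.2.

5.2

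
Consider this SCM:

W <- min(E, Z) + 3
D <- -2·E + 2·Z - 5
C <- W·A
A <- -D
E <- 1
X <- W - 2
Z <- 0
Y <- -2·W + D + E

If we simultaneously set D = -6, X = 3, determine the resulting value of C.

Under do(D = -6, X = 3), each intervened variable's structural equation is replaced by its fixed value.
W = min(E, Z) + 3  [with E=1, Z=0]  = 3
A = -D  [with D=-6]  = 6
C = W·A  [with W=3, A=6]  = 18

18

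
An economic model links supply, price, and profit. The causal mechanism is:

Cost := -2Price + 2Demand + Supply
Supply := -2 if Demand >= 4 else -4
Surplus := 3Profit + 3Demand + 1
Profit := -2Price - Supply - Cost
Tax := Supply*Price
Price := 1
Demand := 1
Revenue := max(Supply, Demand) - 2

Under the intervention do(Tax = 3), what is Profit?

6

Intervening sets Tax = 3 and removes its equation (Tax := Supply*Price).
No directed path runs from Tax to Profit, so Profit keeps its natural value.
Supply = -2 if Demand >= 4 else -4  [with Demand=1]  = -4
Cost = -2Price + 2Demand + Supply  [with Price=1, Demand=1, Supply=-4]  = -4
Profit = -2Price - Supply - Cost  [with Price=1, Supply=-4, Cost=-4]  = 6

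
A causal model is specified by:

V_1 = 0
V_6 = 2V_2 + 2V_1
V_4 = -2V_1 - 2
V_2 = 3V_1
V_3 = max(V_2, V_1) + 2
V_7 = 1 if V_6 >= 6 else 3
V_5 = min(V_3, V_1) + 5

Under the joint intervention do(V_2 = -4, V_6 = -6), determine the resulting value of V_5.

5

Setting V_2 = -4, V_6 = -6 by intervention discards those variables' equations.
V_3 = max(V_2, V_1) + 2  [with V_2=-4, V_1=0]  = 2
V_5 = min(V_3, V_1) + 5  [with V_3=2, V_1=0]  = 5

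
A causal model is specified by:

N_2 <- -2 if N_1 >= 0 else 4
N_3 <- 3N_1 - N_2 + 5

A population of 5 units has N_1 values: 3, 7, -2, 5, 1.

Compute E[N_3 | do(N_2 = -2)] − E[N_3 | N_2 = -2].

do(N_2=-2) breaks N_2's dependence on N_1. With N_2=-2 fixed, N_3 across the units is 16, 28, 1, 22, 10, mean 15.4.
Observing N_2=-2 restricts to units where N_2's equation naturally yields -2: N_1 ∈ {3, 7, 5, 1}. In that subpopulation N_3 = 16, 28, 22, 10, mean 19.
Difference = 15.4 − 19 = -3.6.

-3.6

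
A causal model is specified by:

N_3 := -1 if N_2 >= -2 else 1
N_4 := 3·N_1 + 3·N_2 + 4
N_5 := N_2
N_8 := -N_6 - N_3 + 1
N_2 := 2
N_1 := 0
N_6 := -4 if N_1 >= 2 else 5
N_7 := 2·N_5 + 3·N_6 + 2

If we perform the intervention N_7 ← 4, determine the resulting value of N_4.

Under do(N_7=4), the mechanism N_7 := 2·N_5 + 3·N_6 + 2 is discarded; N_7 is fixed at 4.
Since N_4 is not a descendant of the intervened variable, it is unaffected.
N_4 = 3·N_1 + 3·N_2 + 4  [with N_1=0, N_2=2]  = 10

10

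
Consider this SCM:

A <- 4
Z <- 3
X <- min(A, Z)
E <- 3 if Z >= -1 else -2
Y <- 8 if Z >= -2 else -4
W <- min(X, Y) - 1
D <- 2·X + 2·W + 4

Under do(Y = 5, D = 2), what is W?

2

Under do(Y = 5, D = 2), each intervened variable's structural equation is replaced by its fixed value.
X = min(A, Z)  [with A=4, Z=3]  = 3
W = min(X, Y) - 1  [with X=3, Y=5]  = 2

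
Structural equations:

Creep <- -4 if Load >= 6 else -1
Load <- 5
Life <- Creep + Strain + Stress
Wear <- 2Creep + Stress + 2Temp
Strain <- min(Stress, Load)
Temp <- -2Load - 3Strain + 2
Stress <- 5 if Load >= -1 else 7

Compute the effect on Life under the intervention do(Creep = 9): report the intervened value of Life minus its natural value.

10

Under do(Creep=9), the mechanism Creep <- -4 if Load >= 6 else -1 is discarded; Creep is fixed at 9.
Stress = 5 if Load >= -1 else 7  [with Load=5]  = 5
Strain = min(Stress, Load)  [with Stress=5, Load=5]  = 5
Life = Creep + Strain + Stress  [with Creep=9, Strain=5, Stress=5]  = 19
Without intervention: Stress = 5 if Load >= -1 else 7  [with Load=5]  = 5; Strain = min(Stress, Load)  [with Stress=5, Load=5]  = 5; Creep = -4 if Load >= 6 else -1  [with Load=5]  = -1; Life = Creep + Strain + Stress  [with Creep=-1, Strain=5, Stress=5]  = 9.
Change = 19 − 9 = 10.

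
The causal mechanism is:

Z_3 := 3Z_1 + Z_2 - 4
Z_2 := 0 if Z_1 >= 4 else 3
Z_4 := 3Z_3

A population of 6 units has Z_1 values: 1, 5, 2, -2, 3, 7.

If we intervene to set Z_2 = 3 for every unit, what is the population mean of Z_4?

Every unit gets Z_2=3 under the intervention. Z_4 values become 6, 42, 15, -21, 24, 60; E[Z_4|do(Z_2=3)] = 21.

21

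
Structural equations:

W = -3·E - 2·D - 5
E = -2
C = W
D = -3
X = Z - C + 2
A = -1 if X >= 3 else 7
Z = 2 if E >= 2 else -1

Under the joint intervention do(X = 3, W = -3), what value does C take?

Under do(X = 3, W = -3), each intervened variable's structural equation is replaced by its fixed value.
C = W  [with W=-3]  = -3

-3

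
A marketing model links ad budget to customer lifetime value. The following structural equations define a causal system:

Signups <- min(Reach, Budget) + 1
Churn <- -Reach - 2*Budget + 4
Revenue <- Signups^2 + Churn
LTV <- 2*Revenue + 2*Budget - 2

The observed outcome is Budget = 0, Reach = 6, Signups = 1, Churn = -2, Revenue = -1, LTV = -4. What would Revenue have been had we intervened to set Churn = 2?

Intervening sets Churn = 2 and removes its equation (Churn <- -Reach - 2*Budget + 4).
Signups = min(Reach, Budget) + 1  [with Reach=6, Budget=0]  = 1
Revenue = Signups^2 + Churn  [with Signups=1, Churn=2]  = 3

3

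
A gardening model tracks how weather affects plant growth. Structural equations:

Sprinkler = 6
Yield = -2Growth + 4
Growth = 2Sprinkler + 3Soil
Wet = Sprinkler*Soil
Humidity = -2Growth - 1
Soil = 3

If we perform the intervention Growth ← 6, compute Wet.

18

Under do(Growth=6), the mechanism Growth = 2Sprinkler + 3Soil is discarded; Growth is fixed at 6.
Since Wet is not a descendant of the intervened variable, it is unaffected.
Wet = Sprinkler*Soil  [with Sprinkler=6, Soil=3]  = 18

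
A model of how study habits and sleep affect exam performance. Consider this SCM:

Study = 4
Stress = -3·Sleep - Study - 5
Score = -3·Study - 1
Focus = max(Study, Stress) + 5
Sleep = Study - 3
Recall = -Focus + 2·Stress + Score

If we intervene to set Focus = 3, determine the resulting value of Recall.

Under do(Focus=3), the mechanism Focus = max(Study, Stress) + 5 is discarded; Focus is fixed at 3.
Sleep = Study - 3  [with Study=4]  = 1
Stress = -3·Sleep - Study - 5  [with Sleep=1, Study=4]  = -12
Score = -3·Study - 1  [with Study=4]  = -13
Recall = -Focus + 2·Stress + Score  [with Focus=3, Stress=-12, Score=-13]  = -40

-40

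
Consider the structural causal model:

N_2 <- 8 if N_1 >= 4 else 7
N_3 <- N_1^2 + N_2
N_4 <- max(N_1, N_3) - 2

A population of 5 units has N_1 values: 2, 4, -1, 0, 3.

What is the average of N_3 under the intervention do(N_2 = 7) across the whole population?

13

Every unit gets N_2=7 under the intervention. N_3 values become 11, 23, 8, 7, 16; E[N_3|do(N_2=7)] = 13.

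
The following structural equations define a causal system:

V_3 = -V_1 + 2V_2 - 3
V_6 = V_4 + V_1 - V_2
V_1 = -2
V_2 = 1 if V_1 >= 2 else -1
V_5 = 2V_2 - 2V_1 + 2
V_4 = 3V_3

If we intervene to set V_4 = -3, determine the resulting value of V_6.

-4

Under do(V_4=-3), the mechanism V_4 = 3V_3 is discarded; V_4 is fixed at -3.
V_2 = 1 if V_1 >= 2 else -1  [with V_1=-2]  = -1
V_6 = V_4 + V_1 - V_2  [with V_4=-3, V_1=-2, V_2=-1]  = -4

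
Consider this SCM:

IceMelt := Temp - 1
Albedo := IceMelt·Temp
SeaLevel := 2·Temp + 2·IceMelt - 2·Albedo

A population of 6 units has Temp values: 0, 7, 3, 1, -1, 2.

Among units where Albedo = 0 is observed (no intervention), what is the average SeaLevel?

0

E[SeaLevel|Albedo=0] averages over only the 2 units with Albedo=0 (Temp = 0, 1): SeaLevel = -2, 2, mean 0.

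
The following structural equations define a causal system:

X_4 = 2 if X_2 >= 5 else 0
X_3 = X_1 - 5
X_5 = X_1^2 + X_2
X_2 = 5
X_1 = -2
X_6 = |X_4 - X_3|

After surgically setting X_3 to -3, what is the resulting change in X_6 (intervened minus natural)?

-4

The intervention breaks the incoming arrows to X_3: X_3 = X_1 - 5 no longer applies, and X_3 = -3.
X_4 = 2 if X_2 >= 5 else 0  [with X_2=5]  = 2
X_6 = |X_4 - X_3|  [with X_4=2, X_3=-3]  = 5
Without intervention: X_3 = X_1 - 5  [with X_1=-2]  = -7; X_4 = 2 if X_2 >= 5 else 0  [with X_2=5]  = 2; X_6 = |X_4 - X_3|  [with X_4=2, X_3=-7]  = 9.
Change = 5 − 9 = -4.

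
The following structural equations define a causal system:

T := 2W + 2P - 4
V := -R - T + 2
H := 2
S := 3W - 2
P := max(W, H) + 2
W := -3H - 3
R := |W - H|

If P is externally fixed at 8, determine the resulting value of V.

The intervention breaks the incoming arrows to P: P := max(W, H) + 2 no longer applies, and P = 8.
W = -3H - 3  [with H=2]  = -9
R = |W - H|  [with W=-9, H=2]  = 11
T = 2W + 2P - 4  [with W=-9, P=8]  = -6
V = -R - T + 2  [with R=11, T=-6]  = -3

-3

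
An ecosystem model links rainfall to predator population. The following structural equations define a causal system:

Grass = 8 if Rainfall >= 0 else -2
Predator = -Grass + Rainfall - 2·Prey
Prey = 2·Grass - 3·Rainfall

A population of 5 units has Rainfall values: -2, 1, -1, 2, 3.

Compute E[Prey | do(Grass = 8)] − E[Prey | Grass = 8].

4.2

do(Grass=8) breaks Grass's dependence on Rainfall. With Grass=8 fixed, Prey across the units is 22, 13, 19, 10, 7, mean 14.2.
Conditioning on Grass=8 selects the 3 unit(s) with Rainfall ∈ {1, 2, 3}. Their Prey values: 13, 10, 7. Mean = 10.
Difference = 14.2 − 10 = 4.2.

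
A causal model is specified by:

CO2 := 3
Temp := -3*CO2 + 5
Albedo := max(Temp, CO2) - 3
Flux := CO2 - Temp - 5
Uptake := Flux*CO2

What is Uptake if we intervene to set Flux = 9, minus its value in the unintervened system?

21

Intervening sets Flux = 9 and removes its equation (Flux := CO2 - Temp - 5).
Uptake = Flux*CO2  [with Flux=9, CO2=3]  = 27
Without intervention: Temp = -3*CO2 + 5  [with CO2=3]  = -4; Flux = CO2 - Temp - 5  [with CO2=3, Temp=-4]  = 2; Uptake = Flux*CO2  [with Flux=2, CO2=3]  = 6.
Change = 27 − 6 = 21.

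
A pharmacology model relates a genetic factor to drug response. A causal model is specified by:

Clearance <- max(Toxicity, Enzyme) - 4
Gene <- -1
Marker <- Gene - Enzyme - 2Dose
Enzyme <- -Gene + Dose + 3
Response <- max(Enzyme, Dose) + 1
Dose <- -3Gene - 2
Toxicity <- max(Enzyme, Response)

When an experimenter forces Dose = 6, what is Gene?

-1

Under do(Dose=6), the mechanism Dose <- -3Gene - 2 is discarded; Dose is fixed at 6.
Gene is not downstream of the intervention, so its value is determined by the original equations.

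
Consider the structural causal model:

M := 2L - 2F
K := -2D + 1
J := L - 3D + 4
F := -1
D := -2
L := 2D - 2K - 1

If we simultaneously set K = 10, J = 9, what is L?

-25

Setting K = 10, J = 9 by intervention discards those variables' equations.
L = 2D - 2K - 1  [with D=-2, K=10]  = -25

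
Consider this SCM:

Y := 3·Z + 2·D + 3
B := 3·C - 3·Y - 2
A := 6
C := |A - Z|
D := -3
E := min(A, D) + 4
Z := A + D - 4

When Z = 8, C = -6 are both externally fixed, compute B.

Setting Z = 8, C = -6 by intervention discards those variables' equations.
Y = 3·Z + 2·D + 3  [with Z=8, D=-3]  = 21
B = 3·C - 3·Y - 2  [with C=-6, Y=21]  = -83

-83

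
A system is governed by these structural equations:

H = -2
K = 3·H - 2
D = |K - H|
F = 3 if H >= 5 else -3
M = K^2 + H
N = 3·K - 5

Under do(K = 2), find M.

do(K=2) replaces the equation K = 3·H - 2 with the constant K = 2.
M = K^2 + H  [with K=2, H=-2]  = 2

2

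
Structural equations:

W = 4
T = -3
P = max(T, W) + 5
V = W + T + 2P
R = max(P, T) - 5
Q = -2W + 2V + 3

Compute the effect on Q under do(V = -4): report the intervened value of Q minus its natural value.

Under do(V=-4), the mechanism V = W + T + 2P is discarded; V is fixed at -4.
Q = -2W + 2V + 3  [with W=4, V=-4]  = -13
Without intervention: P = max(T, W) + 5  [with T=-3, W=4]  = 9; V = W + T + 2P  [with W=4, T=-3, P=9]  = 19; Q = -2W + 2V + 3  [with W=4, V=19]  = 33.
Change = -13 − 33 = -46.

-46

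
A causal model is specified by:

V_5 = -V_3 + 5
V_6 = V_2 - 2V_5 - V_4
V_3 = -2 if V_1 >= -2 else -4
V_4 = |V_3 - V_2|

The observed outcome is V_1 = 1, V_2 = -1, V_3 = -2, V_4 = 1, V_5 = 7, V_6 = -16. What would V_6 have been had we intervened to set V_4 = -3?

-12

Under do(V_4=-3), the mechanism V_4 = |V_3 - V_2| is discarded; V_4 is fixed at -3.
V_3 = -2 if V_1 >= -2 else -4  [with V_1=1]  = -2
V_5 = -V_3 + 5  [with V_3=-2]  = 7
V_6 = V_2 - 2V_5 - V_4  [with V_2=-1, V_5=7, V_4=-3]  = -12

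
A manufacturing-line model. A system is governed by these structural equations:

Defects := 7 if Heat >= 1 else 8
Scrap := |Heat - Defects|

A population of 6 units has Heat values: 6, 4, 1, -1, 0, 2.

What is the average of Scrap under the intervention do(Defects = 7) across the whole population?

Every unit gets Defects=7 under the intervention. Scrap values become 1, 3, 6, 8, 7, 5; E[Scrap|do(Defects=7)] = 5.

5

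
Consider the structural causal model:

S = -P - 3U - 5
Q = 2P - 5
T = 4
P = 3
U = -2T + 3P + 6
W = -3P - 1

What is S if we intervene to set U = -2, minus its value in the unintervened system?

do(U=-2) replaces the equation U = -2T + 3P + 6 with the constant U = -2.
S = -P - 3U - 5  [with P=3, U=-2]  = -2
Without intervention: U = -2T + 3P + 6  [with T=4, P=3]  = 7; S = -P - 3U - 5  [with P=3, U=7]  = -29.
Change = -2 − (-29) = 27.

27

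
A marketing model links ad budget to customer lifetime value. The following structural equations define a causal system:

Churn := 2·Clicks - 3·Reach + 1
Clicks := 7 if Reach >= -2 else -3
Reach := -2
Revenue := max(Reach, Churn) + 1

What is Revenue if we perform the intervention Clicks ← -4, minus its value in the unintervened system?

-22

Under do(Clicks=-4), the mechanism Clicks := 7 if Reach >= -2 else -3 is discarded; Clicks is fixed at -4.
Churn = 2·Clicks - 3·Reach + 1  [with Clicks=-4, Reach=-2]  = -1
Revenue = max(Reach, Churn) + 1  [with Reach=-2, Churn=-1]  = 0
Without intervention: Clicks = 7 if Reach >= -2 else -3  [with Reach=-2]  = 7; Churn = 2·Clicks - 3·Reach + 1  [with Clicks=7, Reach=-2]  = 21; Revenue = max(Reach, Churn) + 1  [with Reach=-2, Churn=21]  = 22.
Change = 0 − 22 = -22.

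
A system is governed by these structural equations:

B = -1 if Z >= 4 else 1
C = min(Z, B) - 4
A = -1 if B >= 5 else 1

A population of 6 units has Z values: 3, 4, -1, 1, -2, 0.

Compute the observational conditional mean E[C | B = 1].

-4.2

Observing B=1 restricts to units where B's equation naturally yields 1: Z ∈ {3, -1, 1, -2, 0}. In that subpopulation C = -3, -5, -3, -6, -4, mean -4.2.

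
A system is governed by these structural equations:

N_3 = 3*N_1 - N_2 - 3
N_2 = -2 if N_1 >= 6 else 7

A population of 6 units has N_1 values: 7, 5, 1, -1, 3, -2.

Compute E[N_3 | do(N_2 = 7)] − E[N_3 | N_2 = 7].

2.9

Under do(N_2=7), N_2's equation is replaced by N_2=7 for every unit. Per-unit N_3: 11, 5, -7, -13, -1, -16. Mean = -3.5.
E[N_3|N_2=7] averages over only the 5 units with N_2=7 (N_1 = 5, 1, -1, 3, -2): N_3 = 5, -7, -13, -1, -16, mean -6.4.
Difference = -3.5 − (-6.4) = 2.9.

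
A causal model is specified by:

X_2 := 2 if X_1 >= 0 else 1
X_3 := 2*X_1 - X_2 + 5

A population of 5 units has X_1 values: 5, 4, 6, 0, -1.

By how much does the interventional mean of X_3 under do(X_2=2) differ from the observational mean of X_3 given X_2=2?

do(X_2=2) breaks X_2's dependence on X_1. With X_2=2 fixed, X_3 across the units is 13, 11, 15, 3, 1, mean 8.6.
Conditioning on X_2=2 selects the 4 unit(s) with X_1 ∈ {5, 4, 6, 0}. Their X_3 values: 13, 11, 15, 3. Mean = 10.5.
Difference = 8.6 − 10.5 = -1.9.

-1.9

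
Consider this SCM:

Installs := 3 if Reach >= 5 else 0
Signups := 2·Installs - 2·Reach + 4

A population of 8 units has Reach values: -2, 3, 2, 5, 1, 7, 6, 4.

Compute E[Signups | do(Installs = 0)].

-2.5

do(Installs=0) breaks Installs's dependence on Reach. With Installs=0 fixed, Signups across the units is 8, -2, 0, -6, 2, -10, -8, -4, mean -2.5.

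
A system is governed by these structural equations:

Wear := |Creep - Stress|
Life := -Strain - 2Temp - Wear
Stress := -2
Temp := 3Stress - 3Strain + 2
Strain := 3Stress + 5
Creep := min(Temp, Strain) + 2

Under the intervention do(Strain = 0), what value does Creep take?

-2

Under do(Strain=0), the mechanism Strain := 3Stress + 5 is discarded; Strain is fixed at 0.
Temp = 3Stress - 3Strain + 2  [with Stress=-2, Strain=0]  = -4
Creep = min(Temp, Strain) + 2  [with Temp=-4, Strain=0]  = -2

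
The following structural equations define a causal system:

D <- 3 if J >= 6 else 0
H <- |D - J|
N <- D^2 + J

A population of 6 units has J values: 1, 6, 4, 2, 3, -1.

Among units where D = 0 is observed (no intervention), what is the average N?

1.8

Conditioning on D=0 selects the 5 unit(s) with J ∈ {1, 4, 2, 3, -1}. Their N values: 1, 4, 2, 3, -1. Mean = 1.8.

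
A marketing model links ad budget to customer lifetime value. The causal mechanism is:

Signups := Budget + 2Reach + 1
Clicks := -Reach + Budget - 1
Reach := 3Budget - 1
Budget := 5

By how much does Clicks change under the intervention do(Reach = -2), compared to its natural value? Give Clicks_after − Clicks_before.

The intervention breaks the incoming arrows to Reach: Reach := 3Budget - 1 no longer applies, and Reach = -2.
Clicks = -Reach + Budget - 1  [with Reach=-2, Budget=5]  = 6
Without intervention: Reach = 3Budget - 1  [with Budget=5]  = 14; Clicks = -Reach + Budget - 1  [with Reach=14, Budget=5]  = -10.
Change = 6 − (-10) = 16.

16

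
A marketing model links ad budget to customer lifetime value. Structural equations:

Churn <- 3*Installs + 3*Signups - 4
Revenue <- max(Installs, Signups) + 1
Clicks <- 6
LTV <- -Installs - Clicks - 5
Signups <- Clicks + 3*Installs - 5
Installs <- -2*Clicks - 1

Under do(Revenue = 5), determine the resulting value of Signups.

-38

do(Revenue=5) replaces the equation Revenue <- max(Installs, Signups) + 1 with the constant Revenue = 5.
Signups is not downstream of the intervention, so its value is determined by the original equations.
Installs = -2*Clicks - 1  [with Clicks=6]  = -13
Signups = Clicks + 3*Installs - 5  [with Clicks=6, Installs=-13]  = -38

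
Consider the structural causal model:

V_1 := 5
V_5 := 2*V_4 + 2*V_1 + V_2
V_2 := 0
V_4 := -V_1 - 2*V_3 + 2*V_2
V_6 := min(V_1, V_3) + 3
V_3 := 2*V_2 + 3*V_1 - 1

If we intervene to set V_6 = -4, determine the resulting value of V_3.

do(V_6=-4) replaces the equation V_6 := min(V_1, V_3) + 3 with the constant V_6 = -4.
V_3 is not downstream of the intervention, so its value is determined by the original equations.
V_3 = 2*V_2 + 3*V_1 - 1  [with V_2=0, V_1=5]  = 14

14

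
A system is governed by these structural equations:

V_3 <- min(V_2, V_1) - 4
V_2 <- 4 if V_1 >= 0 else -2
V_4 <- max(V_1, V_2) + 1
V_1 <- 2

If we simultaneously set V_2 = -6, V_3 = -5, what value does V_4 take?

3

Setting V_2 = -6, V_3 = -5 by intervention discards those variables' equations.
V_4 = max(V_1, V_2) + 1  [with V_1=2, V_2=-6]  = 3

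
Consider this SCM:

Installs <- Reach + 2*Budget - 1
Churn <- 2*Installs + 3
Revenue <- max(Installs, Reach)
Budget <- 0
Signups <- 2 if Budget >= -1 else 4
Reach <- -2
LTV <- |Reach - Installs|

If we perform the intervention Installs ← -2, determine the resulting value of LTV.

The intervention breaks the incoming arrows to Installs: Installs <- Reach + 2*Budget - 1 no longer applies, and Installs = -2.
LTV = |Reach - Installs|  [with Reach=-2, Installs=-2]  = 0

0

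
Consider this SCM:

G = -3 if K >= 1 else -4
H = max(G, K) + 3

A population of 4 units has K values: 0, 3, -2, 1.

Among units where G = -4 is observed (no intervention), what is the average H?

Observing G=-4 restricts to units where G's equation naturally yields -4: K ∈ {0, -2}. In that subpopulation H = 3, 1, mean 2.

2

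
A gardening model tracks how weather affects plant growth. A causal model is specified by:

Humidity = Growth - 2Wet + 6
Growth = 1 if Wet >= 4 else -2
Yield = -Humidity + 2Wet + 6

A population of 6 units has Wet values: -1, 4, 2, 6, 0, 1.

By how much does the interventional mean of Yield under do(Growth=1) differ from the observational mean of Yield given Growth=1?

Under do(Growth=1), Growth's equation is replaced by Growth=1 for every unit. Per-unit Yield: -5, 15, 7, 23, -1, 3. Mean = 7.
E[Yield|Growth=1] averages over only the 2 units with Growth=1 (Wet = 4, 6): Yield = 15, 23, mean 19.
Difference = 7 − 19 = -12.

-12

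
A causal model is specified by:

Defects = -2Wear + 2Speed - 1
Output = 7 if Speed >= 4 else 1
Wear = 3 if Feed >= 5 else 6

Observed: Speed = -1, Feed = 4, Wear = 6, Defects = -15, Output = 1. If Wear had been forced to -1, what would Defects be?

-1

The intervention breaks the incoming arrows to Wear: Wear = 3 if Feed >= 5 else 6 no longer applies, and Wear = -1.
Defects = -2Wear + 2Speed - 1  [with Wear=-1, Speed=-1]  = -1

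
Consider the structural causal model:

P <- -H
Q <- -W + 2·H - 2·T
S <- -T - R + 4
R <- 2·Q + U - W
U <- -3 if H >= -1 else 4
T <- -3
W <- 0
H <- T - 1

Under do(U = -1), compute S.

12

Intervening sets U = -1 and removes its equation (U <- -3 if H >= -1 else 4).
H = T - 1  [with T=-3]  = -4
Q = -W + 2·H - 2·T  [with W=0, H=-4, T=-3]  = -2
R = 2·Q + U - W  [with Q=-2, U=-1, W=0]  = -5
S = -T - R + 4  [with T=-3, R=-5]  = 12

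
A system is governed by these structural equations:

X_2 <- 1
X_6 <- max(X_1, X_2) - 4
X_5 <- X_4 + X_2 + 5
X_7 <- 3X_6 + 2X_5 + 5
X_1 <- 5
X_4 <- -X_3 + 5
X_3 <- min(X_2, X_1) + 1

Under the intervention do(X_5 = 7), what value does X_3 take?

2

do(X_5=7) replaces the equation X_5 <- X_4 + X_2 + 5 with the constant X_5 = 7.
X_3 is not downstream of the intervention, so its value is determined by the original equations.
X_3 = min(X_2, X_1) + 1  [with X_2=1, X_1=5]  = 2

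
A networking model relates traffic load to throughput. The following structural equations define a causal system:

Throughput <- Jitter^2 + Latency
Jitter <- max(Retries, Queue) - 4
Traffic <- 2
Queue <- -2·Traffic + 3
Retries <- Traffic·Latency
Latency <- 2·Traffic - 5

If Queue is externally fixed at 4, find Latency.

Under do(Queue=4), the mechanism Queue <- -2·Traffic + 3 is discarded; Queue is fixed at 4.
Since Latency is not a descendant of the intervened variable, it is unaffected.
Latency = 2·Traffic - 5  [with Traffic=2]  = -1

-1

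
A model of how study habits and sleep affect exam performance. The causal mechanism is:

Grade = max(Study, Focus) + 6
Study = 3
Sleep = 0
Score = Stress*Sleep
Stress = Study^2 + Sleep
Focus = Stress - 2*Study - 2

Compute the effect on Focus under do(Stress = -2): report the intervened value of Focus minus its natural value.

-11

The intervention breaks the incoming arrows to Stress: Stress = Study^2 + Sleep no longer applies, and Stress = -2.
Focus = Stress - 2*Study - 2  [with Stress=-2, Study=3]  = -10
Without intervention: Stress = Study^2 + Sleep  [with Study=3, Sleep=0]  = 9; Focus = Stress - 2*Study - 2  [with Stress=9, Study=3]  = 1.
Change = -10 − 1 = -11.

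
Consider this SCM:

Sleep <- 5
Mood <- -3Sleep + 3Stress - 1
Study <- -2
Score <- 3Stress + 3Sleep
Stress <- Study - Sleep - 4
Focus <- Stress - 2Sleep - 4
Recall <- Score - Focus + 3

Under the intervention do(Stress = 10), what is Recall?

The intervention breaks the incoming arrows to Stress: Stress <- Study - Sleep - 4 no longer applies, and Stress = 10.
Focus = Stress - 2Sleep - 4  [with Stress=10, Sleep=5]  = -4
Score = 3Stress + 3Sleep  [with Stress=10, Sleep=5]  = 45
Recall = Score - Focus + 3  [with Score=45, Focus=-4]  = 52

52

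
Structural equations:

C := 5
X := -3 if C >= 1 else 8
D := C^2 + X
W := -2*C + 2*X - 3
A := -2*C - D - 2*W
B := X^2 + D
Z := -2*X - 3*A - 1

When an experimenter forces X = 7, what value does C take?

Under do(X=7), the mechanism X := -3 if C >= 1 else 8 is discarded; X is fixed at 7.
C is not downstream of the intervention, so its value is determined by the original equations.

5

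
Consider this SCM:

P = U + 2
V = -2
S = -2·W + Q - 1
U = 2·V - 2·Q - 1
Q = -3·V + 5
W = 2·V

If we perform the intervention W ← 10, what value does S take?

-10

do(W=10) replaces the equation W = 2·V with the constant W = 10.
Q = -3·V + 5  [with V=-2]  = 11
S = -2·W + Q - 1  [with W=10, Q=11]  = -10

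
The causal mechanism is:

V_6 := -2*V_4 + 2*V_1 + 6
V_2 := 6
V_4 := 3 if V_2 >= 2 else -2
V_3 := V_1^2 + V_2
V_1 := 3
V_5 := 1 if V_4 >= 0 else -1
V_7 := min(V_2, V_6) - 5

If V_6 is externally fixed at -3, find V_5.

do(V_6=-3) replaces the equation V_6 := -2*V_4 + 2*V_1 + 6 with the constant V_6 = -3.
Since V_5 is not a descendant of the intervened variable, it is unaffected.
V_4 = 3 if V_2 >= 2 else -2  [with V_2=6]  = 3
V_5 = 1 if V_4 >= 0 else -1  [with V_4=3]  = 1

1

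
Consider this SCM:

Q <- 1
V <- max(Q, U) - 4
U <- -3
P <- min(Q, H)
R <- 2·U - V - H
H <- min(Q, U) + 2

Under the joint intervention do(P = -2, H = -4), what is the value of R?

1

The joint intervention fixes P = -2, H = -4, removing each variable's own equation.
V = max(Q, U) - 4  [with Q=1, U=-3]  = -3
R = 2·U - V - H  [with U=-3, V=-3, H=-4]  = 1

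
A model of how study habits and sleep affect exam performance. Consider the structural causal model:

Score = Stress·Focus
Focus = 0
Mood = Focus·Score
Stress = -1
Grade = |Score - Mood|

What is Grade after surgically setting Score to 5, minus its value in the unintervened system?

do(Score=5) replaces the equation Score = Stress·Focus with the constant Score = 5.
Mood = Focus·Score  [with Focus=0, Score=5]  = 0
Grade = |Score - Mood|  [with Score=5, Mood=0]  = 5
Without intervention: Score = Stress·Focus  [with Stress=-1, Focus=0]  = 0; Mood = Focus·Score  [with Focus=0, Score=0]  = 0; Grade = |Score - Mood|  [with Score=0, Mood=0]  = 0.
Change = 5 − 0 = 5.

5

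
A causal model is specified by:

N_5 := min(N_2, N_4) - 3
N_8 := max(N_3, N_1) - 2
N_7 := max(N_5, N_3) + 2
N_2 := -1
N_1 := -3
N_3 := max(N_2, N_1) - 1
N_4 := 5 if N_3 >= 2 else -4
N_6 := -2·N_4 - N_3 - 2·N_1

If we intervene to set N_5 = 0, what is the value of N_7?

Under do(N_5=0), the mechanism N_5 := min(N_2, N_4) - 3 is discarded; N_5 is fixed at 0.
N_3 = max(N_2, N_1) - 1  [with N_2=-1, N_1=-3]  = -2
N_7 = max(N_5, N_3) + 2  [with N_5=0, N_3=-2]  = 2

2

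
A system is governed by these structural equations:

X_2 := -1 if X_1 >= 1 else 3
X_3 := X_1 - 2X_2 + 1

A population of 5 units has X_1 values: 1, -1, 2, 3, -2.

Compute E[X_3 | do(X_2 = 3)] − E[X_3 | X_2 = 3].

2.1

Every unit gets X_2=3 under the intervention. X_3 values become -4, -6, -3, -2, -7; E[X_3|do(X_2=3)] = -4.4.
Observing X_2=3 restricts to units where X_2's equation naturally yields 3: X_1 ∈ {-1, -2}. In that subpopulation X_3 = -6, -7, mean -6.5.
Difference = -4.4 − (-6.5) = 2.1.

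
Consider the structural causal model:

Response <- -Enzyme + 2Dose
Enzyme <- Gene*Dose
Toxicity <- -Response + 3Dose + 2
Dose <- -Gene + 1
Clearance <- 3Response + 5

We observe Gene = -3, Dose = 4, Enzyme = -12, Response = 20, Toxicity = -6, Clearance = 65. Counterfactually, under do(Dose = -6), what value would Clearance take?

-85

Under do(Dose=-6), the mechanism Dose <- -Gene + 1 is discarded; Dose is fixed at -6.
Enzyme = Gene*Dose  [with Gene=-3, Dose=-6]  = 18
Response = -Enzyme + 2Dose  [with Enzyme=18, Dose=-6]  = -30
Clearance = 3Response + 5  [with Response=-30]  = -85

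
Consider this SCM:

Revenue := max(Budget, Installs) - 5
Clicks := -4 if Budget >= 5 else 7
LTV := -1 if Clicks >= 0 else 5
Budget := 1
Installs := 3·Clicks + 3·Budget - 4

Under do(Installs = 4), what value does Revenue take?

-1

The intervention breaks the incoming arrows to Installs: Installs := 3·Clicks + 3·Budget - 4 no longer applies, and Installs = 4.
Revenue = max(Budget, Installs) - 5  [with Budget=1, Installs=4]  = -1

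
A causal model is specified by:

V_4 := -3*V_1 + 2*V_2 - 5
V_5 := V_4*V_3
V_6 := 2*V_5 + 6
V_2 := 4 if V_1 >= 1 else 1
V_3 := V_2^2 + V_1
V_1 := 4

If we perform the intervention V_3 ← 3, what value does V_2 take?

Under do(V_3=3), the mechanism V_3 := V_2^2 + V_1 is discarded; V_3 is fixed at 3.
Since V_2 is not a descendant of the intervened variable, it is unaffected.
V_2 = 4 if V_1 >= 1 else 1  [with V_1=4]  = 4

4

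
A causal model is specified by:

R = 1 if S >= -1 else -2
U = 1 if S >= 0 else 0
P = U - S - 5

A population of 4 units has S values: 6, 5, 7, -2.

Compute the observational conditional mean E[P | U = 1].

E[P|U=1] averages over only the 3 units with U=1 (S = 6, 5, 7): P = -10, -9, -11, mean -10.

-10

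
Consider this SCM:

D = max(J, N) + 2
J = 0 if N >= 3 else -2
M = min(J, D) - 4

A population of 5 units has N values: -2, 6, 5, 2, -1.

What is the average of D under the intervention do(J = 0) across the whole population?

4.6

do(J=0) breaks J's dependence on N. With J=0 fixed, D across the units is 2, 8, 7, 4, 2, mean 4.6.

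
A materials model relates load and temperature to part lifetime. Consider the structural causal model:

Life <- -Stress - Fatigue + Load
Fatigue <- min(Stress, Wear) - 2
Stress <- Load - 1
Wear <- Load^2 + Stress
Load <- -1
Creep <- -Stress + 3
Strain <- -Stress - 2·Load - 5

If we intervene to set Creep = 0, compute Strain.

-1

Under do(Creep=0), the mechanism Creep <- -Stress + 3 is discarded; Creep is fixed at 0.
Since Strain is not a descendant of the intervened variable, it is unaffected.
Stress = Load - 1  [with Load=-1]  = -2
Strain = -Stress - 2·Load - 5  [with Stress=-2, Load=-1]  = -1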